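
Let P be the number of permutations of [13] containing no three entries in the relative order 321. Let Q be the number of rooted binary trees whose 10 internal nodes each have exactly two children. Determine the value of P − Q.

726104

For any fixed pattern of length 3, the pattern-avoiding permutations of [13] number C_13. So P = C_13 = 742900.
Full binary trees with n internal nodes are counted by C_n; here n = 10. So Q = C_10 = 16796.
P − Q = 742900 − 16796 = 726104.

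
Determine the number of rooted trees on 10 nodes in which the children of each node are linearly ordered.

Rooted ordered (plane) trees on m nodes have m−1 edges and are counted by C_{m−1}; m = 10 gives C_9.
C_9 = C(18,9)/10 = 48620/10 = 4862.

4862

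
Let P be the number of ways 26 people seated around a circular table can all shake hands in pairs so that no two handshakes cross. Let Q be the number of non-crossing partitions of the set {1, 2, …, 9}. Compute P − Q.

Non-crossing handshake pairings of 2n people are counted by C_n; 26 people gives n = 13. So P = C_13 = 742900.
The non-crossing partitions of [9] form a lattice of size C_9. So Q = C_9 = 4862.
P − Q = 742900 − 4862 = 738038.

738038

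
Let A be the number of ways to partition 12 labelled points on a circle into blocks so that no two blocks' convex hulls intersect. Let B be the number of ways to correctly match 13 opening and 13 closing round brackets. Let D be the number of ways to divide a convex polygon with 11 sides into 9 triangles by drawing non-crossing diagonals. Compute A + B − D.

946050

Non-crossing partitions of an n-element set are counted by C_n; here n = 12. So A = C_12 = 208012.
A balanced arrangement of 13 bracket pairs is a Dyck word of semilength 13, so the count is C_13. So B = C_13 = 742900.
A convex 11-gon is triangulated into 9 triangles, and the number of such triangulations is the Catalan number C_{11−2} = C_9. So D = C_9 = 4862.
A + B − D = 208012 + 742900 − 4862 = 946050.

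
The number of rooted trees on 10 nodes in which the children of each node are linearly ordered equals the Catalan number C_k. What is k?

9

A rooted plane tree on 10 nodes has 9 edges, and such trees are counted by C_9.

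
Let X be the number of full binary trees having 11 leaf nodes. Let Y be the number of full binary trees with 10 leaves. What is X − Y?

Full binary trees with 11 leaves have 11−1 = 10 internal nodes, so there are C_10 of them. So X = C_10 = 16796.
Full binary trees with 10 leaves have 10−1 = 9 internal nodes, so there are C_9 of them. So Y = C_9 = 4862.
X − Y = 16796 − 4862 = 11934.

11934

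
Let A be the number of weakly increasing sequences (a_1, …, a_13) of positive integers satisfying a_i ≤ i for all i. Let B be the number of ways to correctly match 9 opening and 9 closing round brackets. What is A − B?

Weakly increasing sequences with a_i ≤ i biject with Dyck paths of semilength 13, so there are C_13. So A = C_13 = 742900.
A balanced arrangement of 9 bracket pairs is a Dyck word of semilength 9, so the count is C_9. So B = C_9 = 4862.
A − B = 742900 − 4862 = 738038.

738038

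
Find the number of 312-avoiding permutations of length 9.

For any fixed pattern of length 3, the pattern-avoiding permutations of [9] number C_9.
C_9 = C(18,9)/10 = 48620/10 = 4862.

4862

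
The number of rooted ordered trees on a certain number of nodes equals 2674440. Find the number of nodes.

Rooted ordered trees on m nodes are counted by C_{m−1}. Since C_14 = 2674440, the index is 14.
So the index is 14, and the number of nodes is 14 + 1 = 15.

15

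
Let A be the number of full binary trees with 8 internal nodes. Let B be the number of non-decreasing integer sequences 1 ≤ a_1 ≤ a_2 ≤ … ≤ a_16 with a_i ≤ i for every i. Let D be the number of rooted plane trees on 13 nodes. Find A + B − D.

Full binary trees with n internal nodes are counted by C_n; here n = 8. So A = C_8 = 1430.
Weakly increasing sequences with a_i ≤ i biject with Dyck paths of semilength 16, so there are C_16. So B = C_16 = 35357670.
Rooted ordered (plane) trees on m nodes have m−1 edges and are counted by C_{m−1}; m = 13 gives C_12. So D = C_12 = 208012.
A + B − D = 1430 + 35357670 − 208012 = 35151088.

35151088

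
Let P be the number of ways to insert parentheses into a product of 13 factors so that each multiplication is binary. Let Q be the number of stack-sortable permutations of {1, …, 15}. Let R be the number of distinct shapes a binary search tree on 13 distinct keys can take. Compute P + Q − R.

9159957

Parenthesizations of m factors correspond to full binary trees with m leaves, counted by C_{m−1}; m = 13 gives C_12. So P = C_12 = 208012.
Stack-sortable permutations are exactly the 231-avoiding ones, counted by C_n; here n = 15. So Q = C_15 = 9694845.
There are C_n binary search tree shapes on n keys; with n = 13 that is C_13. So R = C_13 = 742900.
P + Q − R = 208012 + 9694845 − 742900 = 9159957.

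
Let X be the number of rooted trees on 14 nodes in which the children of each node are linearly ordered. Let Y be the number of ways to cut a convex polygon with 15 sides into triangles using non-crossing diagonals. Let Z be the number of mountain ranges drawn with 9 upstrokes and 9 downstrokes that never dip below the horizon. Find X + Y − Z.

1480938

A rooted plane tree on 14 nodes has 13 edges, and such trees are counted by C_13. So X = C_13 = 742900.
The number of triangulations of a 15-gon is the Catalan number C_13 (index = sides − 2). So Y = C_13 = 742900.
Paths of 9 up- and 9 down-steps that never dip below the axis are Dyck paths; their count is C_9. So Z = C_9 = 4862.
X + Y − Z = 742900 + 742900 − 4862 = 1480938.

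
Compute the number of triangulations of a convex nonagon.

429

A convex 9-gon is triangulated into 7 triangles, and the number of such triangulations is the Catalan number C_{9−2} = C_7.
C_7 = C_6 · 2(2·6+1)/(6+2) = 132 · 26/8 = 429.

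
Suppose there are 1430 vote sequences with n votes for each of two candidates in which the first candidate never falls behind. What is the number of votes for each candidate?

Such ballot sequences with n votes each are counted by C_n; 1430 = C_8.

8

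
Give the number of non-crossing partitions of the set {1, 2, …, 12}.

Non-crossing partitions of an n-element set are counted by C_n; here n = 12.
C_12 = C(24,12)/13 = 2704156/13 = 208012.

208012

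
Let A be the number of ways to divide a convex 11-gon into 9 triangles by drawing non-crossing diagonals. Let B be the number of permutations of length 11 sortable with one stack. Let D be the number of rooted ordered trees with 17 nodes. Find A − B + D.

A convex 11-gon is triangulated into 9 triangles, and the number of such triangulations is the Catalan number C_{11−2} = C_9. So A = C_9 = 4862.
By Knuth's characterisation, the stack-sortable permutations of length 11 are the 231-avoiders, numbering C_11. So B = C_11 = 58786.
Rooted ordered (plane) trees on m nodes have m−1 edges and are counted by C_{m−1}; m = 17 gives C_16. So D = C_16 = 35357670.
A − B + D = 4862 − 58786 + 35357670 = 35303746.

35303746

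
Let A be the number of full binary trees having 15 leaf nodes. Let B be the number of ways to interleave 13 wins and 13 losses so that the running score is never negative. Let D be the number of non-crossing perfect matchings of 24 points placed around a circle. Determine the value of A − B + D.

2139552

Full binary trees with 15 leaves have 15−1 = 14 internal nodes, so there are C_14 of them. So A = C_14 = 2674440.
Ballot sequences with n votes each where one side never trails are Dyck words, counted by C_n; here n = 13. So B = C_13 = 742900.
Pairing 24 circle points by 12 non-crossing chords gives C_12 matchings. So D = C_12 = 208012.
A − B + D = 2674440 − 742900 + 208012 = 2139552.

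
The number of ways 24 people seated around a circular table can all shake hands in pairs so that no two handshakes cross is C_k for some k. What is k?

12

With 24 = 2·12 people, non-crossing handshake pairings are non-crossing perfect matchings on a circle, counted by C_12.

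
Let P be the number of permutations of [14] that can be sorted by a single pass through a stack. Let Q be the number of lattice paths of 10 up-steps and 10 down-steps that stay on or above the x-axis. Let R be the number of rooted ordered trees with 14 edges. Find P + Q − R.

By Knuth's characterisation, the stack-sortable permutations of length 14 are the 231-avoiders, numbering C_14. So P = C_14 = 2674440.
A Dyck path with 10 up-steps and 10 down-steps has semilength 10, so there are C_10 of them. So Q = C_10 = 16796.
A rooted plane tree with 14 edges has 15 nodes, and the count is C_14. So R = C_14 = 2674440.
P + Q − R = 2674440 + 16796 − 2674440 = 16796.

16796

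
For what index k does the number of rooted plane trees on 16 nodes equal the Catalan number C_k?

15

Rooted ordered (plane) trees on m nodes have m−1 edges and are counted by C_{m−1}; m = 16 gives C_15.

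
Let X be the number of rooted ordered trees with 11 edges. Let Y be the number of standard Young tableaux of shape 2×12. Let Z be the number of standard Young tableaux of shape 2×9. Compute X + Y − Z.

261936

A rooted plane tree with 11 edges has 12 nodes, and the count is C_11. So X = C_11 = 58786.
By the hook-length formula (or a Dyck-path bijection), SYT of shape 2×12 number C_12. So Y = C_12 = 208012.
Standard Young tableaux of shape 2×n are counted by C_n; here n = 9. So Z = C_9 = 4862.
X + Y − Z = 58786 + 208012 − 4862 = 261936.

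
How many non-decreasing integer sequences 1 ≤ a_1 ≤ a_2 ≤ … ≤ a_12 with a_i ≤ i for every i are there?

208012

Such sub-staircase sequences of length n are counted by C_n; here n = 12.
C_12 = 208012.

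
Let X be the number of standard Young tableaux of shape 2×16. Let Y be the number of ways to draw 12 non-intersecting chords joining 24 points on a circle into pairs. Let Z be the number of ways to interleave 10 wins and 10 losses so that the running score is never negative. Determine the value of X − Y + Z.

By the hook-length formula (or a Dyck-path bijection), SYT of shape 2×16 number C_16. So X = C_16 = 35357670.
Non-crossing perfect matchings of 2n points on a circle are counted by C_n; with 24 points, n = 12. So Y = C_12 = 208012.
Ballot sequences with n votes each where one side never trails are Dyck words, counted by C_n; here n = 10. So Z = C_10 = 16796.
X − Y + Z = 35357670 − 208012 + 16796 = 35166454.

35166454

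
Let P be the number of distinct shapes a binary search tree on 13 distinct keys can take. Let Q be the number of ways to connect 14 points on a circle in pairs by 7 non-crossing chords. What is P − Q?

Rooted binary trees with 13 nodes (each child slot possibly empty) number C_13. So P = C_13 = 742900.
Non-crossing perfect matchings of 2n points on a circle are counted by C_n; with 14 points, n = 7. So Q = C_7 = 429.
P − Q = 742900 − 429 = 742471.

742471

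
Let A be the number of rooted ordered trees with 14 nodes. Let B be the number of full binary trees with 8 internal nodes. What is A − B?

741470

Rooted ordered (plane) trees on m nodes have m−1 edges and are counted by C_{m−1}; m = 14 gives C_13. So A = C_13 = 742900.
Full binary trees with n internal nodes are counted by C_n; here n = 8. So B = C_8 = 1430.
A − B = 742900 − 1430 = 741470.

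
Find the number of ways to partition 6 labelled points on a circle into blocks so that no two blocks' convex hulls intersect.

132

Non-crossing partitions of an n-element set are counted by C_n; here n = 6.
C_6 = C_5 · 2(2·5+1)/(5+2) = 42 · 22/7 = 132.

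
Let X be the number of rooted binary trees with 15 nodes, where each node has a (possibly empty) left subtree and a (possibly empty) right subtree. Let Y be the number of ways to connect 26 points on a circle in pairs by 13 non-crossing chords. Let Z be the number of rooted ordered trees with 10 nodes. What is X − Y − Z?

8947083

Binary trees (left/right distinguished) on n nodes are counted by C_n; here n = 15. So X = C_15 = 9694845.
Pairing 26 circle points by 13 non-crossing chords gives C_13 matchings. So Y = C_13 = 742900.
A rooted plane tree on 10 nodes has 9 edges, and such trees are counted by C_9. So Z = C_9 = 4862.
X − Y − Z = 9694845 − 742900 − 4862 = 8947083.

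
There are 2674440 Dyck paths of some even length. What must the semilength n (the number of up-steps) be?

14

Dyck paths of semilength n are counted by C_n. Since C_14 = 2674440, the index is 14.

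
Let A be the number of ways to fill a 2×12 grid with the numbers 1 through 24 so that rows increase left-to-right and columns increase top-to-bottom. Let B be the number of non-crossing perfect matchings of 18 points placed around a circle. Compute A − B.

203150

Standard Young tableaux of shape 2×n are counted by C_n; here n = 12. So A = C_12 = 208012.
Pairing 18 circle points by 9 non-crossing chords gives C_9 matchings. So B = C_9 = 4862.
A − B = 208012 − 4862 = 203150.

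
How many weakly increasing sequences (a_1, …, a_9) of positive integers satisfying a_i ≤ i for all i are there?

Weakly increasing sequences with a_i ≤ i biject with Dyck paths of semilength 9, so there are C_9.
C_9 = 4862.

4862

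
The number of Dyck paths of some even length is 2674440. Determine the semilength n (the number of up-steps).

14

Dyck paths of semilength n are counted by C_n. Since C_14 = 2674440, the index is 14.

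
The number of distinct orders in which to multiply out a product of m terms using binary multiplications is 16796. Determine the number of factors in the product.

Parenthesizations of m factors are counted by C_{m−1}; 16796 = C_10.
So the index is 10, and the number of factors is 10 + 1 = 11.

11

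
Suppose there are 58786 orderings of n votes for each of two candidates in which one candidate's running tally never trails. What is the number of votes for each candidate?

Such ballot sequences with n votes each are counted by C_n. Since C_11 = 58786, the index is 11.

11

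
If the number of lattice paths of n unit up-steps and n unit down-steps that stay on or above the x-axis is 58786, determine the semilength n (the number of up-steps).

Dyck paths of semilength n are counted by C_n. The Catalan number equal to 58786 is C_11.

11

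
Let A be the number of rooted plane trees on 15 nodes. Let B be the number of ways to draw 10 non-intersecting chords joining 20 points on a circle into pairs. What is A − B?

A rooted plane tree on 15 nodes has 14 edges, and such trees are counted by C_14. So A = C_14 = 2674440.
Pairing 20 circle points by 10 non-crossing chords gives C_10 matchings. So B = C_10 = 16796.
A − B = 2674440 − 16796 = 2657644.

2657644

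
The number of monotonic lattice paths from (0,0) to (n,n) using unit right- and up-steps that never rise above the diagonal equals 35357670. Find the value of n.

Such diagonal-avoiding paths in an n×n grid are counted by C_n, and C_16 = 35357670.

16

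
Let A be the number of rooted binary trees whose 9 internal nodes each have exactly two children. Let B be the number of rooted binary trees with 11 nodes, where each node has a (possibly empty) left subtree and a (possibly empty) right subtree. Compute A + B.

The number of full binary trees on 9 internal nodes is the Catalan number C_9. So A = C_9 = 4862.
Binary trees (left/right distinguished) on n nodes are counted by C_n; here n = 11. So B = C_11 = 58786.
A + B = 4862 + 58786 = 63648.

63648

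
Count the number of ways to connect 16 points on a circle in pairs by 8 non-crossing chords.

1430

Non-crossing perfect matchings of 2n points on a circle are counted by C_n; with 16 points, n = 8.
C_8 = C_7 · 2(2·7+1)/(7+2) = 429 · 30/9 = 1430.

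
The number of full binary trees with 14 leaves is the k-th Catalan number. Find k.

13

A full binary tree with L leaves has L−1 internal nodes and is counted by C_{L−1}; L = 14 gives C_13.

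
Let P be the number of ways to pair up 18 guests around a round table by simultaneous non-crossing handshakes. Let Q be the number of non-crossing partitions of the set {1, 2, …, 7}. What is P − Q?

4433

Non-crossing handshake pairings of 2n people are counted by C_n; 18 people gives n = 9. So P = C_9 = 4862.
The non-crossing partitions of [7] form a lattice of size C_7. So Q = C_7 = 429.
P − Q = 4862 − 429 = 4433.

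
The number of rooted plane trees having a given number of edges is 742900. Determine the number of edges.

13

Rooted ordered trees with n edges are counted by C_n. The Catalan number equal to 742900 is C_13.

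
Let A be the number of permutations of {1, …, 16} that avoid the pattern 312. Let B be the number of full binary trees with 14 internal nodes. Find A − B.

32683230

Permutations of [n] avoiding any single length-3 pattern are counted by C_n; here n = 16. So A = C_16 = 35357670.
The number of full binary trees on 14 internal nodes is the Catalan number C_14. So B = C_14 = 2674440.
A − B = 35357670 − 2674440 = 32683230.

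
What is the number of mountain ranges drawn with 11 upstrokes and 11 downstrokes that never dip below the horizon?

58786

Paths of 11 up- and 11 down-steps that never dip below the axis are Dyck paths; their count is C_11.
C_11 = 58786.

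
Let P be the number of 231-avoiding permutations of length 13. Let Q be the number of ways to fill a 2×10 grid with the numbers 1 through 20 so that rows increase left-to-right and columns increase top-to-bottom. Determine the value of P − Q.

726104

Permutations of [n] avoiding any single length-3 pattern are counted by C_n; here n = 13. So P = C_13 = 742900.
Standard Young tableaux of shape 2×n are counted by C_n; here n = 10. So Q = C_10 = 16796.
P − Q = 742900 − 16796 = 726104.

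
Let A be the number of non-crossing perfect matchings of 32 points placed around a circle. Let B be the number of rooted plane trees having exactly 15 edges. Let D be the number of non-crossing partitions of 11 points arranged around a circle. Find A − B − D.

Non-crossing perfect matchings of 2n points on a circle are counted by C_n; with 32 points, n = 16. So A = C_16 = 35357670.
A rooted plane tree with 15 edges has 16 nodes, and the count is C_15. So B = C_15 = 9694845.
The non-crossing partitions of [11] form a lattice of size C_11. So D = C_11 = 58786.
A − B − D = 35357670 − 9694845 − 58786 = 25604039.

25604039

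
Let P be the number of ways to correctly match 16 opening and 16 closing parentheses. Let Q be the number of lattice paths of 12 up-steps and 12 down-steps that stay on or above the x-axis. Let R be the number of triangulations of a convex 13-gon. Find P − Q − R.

35090872

A balanced arrangement of 16 bracket pairs is a Dyck word of semilength 16, so the count is C_16. So P = C_16 = 35357670.
A Dyck path with 12 up-steps and 12 down-steps has semilength 12, so there are C_12 of them. So Q = C_12 = 208012.
A convex 13-gon is triangulated into 11 triangles, and the number of such triangulations is the Catalan number C_{13−2} = C_11. So R = C_11 = 58786.
P − Q − R = 35357670 − 208012 − 58786 = 35090872.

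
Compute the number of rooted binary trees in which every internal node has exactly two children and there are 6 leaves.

42

A full binary tree with L leaves has L−1 internal nodes and is counted by C_{L−1}; L = 6 gives C_5.
C_5 = C(10,5)/6 = 252/6 = 42.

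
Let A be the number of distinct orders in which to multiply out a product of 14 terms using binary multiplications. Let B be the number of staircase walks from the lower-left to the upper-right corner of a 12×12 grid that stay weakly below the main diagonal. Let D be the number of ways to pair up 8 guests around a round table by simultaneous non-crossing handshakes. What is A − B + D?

Ways to associate a product of 14 factors correspond to binary trees on 14 leaves, so the count is C_13. So A = C_13 = 742900.
Sub-diagonal monotone paths from (0,0) to (12,12) biject with Dyck paths of semilength 12, giving C_12. So B = C_12 = 208012.
With 8 = 2·4 people, non-crossing handshake pairings are non-crossing perfect matchings on a circle, counted by C_4. So D = C_4 = 14.
A − B + D = 742900 − 208012 + 14 = 534902.

534902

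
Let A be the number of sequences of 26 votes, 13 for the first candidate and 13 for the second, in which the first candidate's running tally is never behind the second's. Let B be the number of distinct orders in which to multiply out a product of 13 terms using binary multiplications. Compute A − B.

Ballot sequences with n votes each where one side never trails are Dyck words, counted by C_n; here n = 13. So A = C_13 = 742900.
Ways to associate a product of 13 factors correspond to binary trees on 13 leaves, so the count is C_12. So B = C_12 = 208012.
A − B = 742900 − 208012 = 534888.

534888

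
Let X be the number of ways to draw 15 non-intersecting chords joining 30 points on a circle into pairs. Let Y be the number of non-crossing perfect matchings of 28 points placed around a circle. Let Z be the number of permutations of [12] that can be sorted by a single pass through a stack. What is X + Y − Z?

12161273

Non-crossing perfect matchings of 2n points on a circle are counted by C_n; with 30 points, n = 15. So X = C_15 = 9694845.
Pairing 28 circle points by 14 non-crossing chords gives C_14 matchings. So Y = C_14 = 2674440.
By Knuth's characterisation, the stack-sortable permutations of length 12 are the 231-avoiders, numbering C_12. So Z = C_12 = 208012.
X + Y − Z = 9694845 + 2674440 − 208012 = 12161273.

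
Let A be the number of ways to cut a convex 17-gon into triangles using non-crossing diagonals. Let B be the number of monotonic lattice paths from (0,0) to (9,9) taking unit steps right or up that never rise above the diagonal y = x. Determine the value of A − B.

The number of triangulations of a 17-gon is the Catalan number C_15 (index = sides − 2). So A = C_15 = 9694845.
Monotone paths in an n×n grid that stay weakly below the diagonal are counted by C_n; here n = 9. So B = C_9 = 4862.
A − B = 9694845 − 4862 = 9689983.

9689983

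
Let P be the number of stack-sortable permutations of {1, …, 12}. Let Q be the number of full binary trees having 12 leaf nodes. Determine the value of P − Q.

149226

By Knuth's characterisation, the stack-sortable permutations of length 12 are the 231-avoiders, numbering C_12. So P = C_12 = 208012.
Full binary trees with 12 leaves have 12−1 = 11 internal nodes, so there are C_11 of them. So Q = C_11 = 58786.
P − Q = 208012 − 58786 = 149226.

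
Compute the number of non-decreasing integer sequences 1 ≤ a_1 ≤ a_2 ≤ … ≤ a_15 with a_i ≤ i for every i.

Such sub-staircase sequences of length n are counted by C_n; here n = 15.
C_15 = C(30,15)/16 = 155117520/16 = 9694845.

9694845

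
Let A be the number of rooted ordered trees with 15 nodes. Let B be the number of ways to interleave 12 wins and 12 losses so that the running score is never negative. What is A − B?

A rooted plane tree on 15 nodes has 14 edges, and such trees are counted by C_14. So A = C_14 = 2674440.
Ballot sequences with n votes each where one side never trails are Dyck words, counted by C_n; here n = 12. So B = C_12 = 208012.
A − B = 2674440 − 208012 = 2466428.

2466428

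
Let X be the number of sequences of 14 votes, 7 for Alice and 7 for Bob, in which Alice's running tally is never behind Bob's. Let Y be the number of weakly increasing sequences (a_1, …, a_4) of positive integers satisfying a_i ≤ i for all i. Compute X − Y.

415

Ballot sequences with n votes each where one side never trails are Dyck words, counted by C_n; here n = 7. So X = C_7 = 429.
Such sub-staircase sequences of length n are counted by C_n; here n = 4. So Y = C_4 = 14.
X − Y = 429 − 14 = 415.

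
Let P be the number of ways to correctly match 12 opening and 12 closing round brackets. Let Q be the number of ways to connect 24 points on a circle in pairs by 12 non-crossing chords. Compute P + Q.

A balanced arrangement of 12 bracket pairs is a Dyck word of semilength 12, so the count is C_12. So P = C_12 = 208012.
Non-crossing perfect matchings of 2n points on a circle are counted by C_n; with 24 points, n = 12. So Q = C_12 = 208012.
P + Q = 208012 + 208012 = 416024.

416024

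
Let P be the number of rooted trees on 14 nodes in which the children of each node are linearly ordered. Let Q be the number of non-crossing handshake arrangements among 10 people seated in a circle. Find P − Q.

742858

Rooted ordered (plane) trees on m nodes have m−1 edges and are counted by C_{m−1}; m = 14 gives C_13. So P = C_13 = 742900.
With 10 = 2·5 people, non-crossing handshake pairings are non-crossing perfect matchings on a circle, counted by C_5. So Q = C_5 = 42.
P − Q = 742900 − 42 = 742858.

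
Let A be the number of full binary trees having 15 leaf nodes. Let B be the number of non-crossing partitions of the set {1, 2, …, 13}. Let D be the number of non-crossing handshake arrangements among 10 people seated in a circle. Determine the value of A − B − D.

Full binary trees with 15 leaves have 15−1 = 14 internal nodes, so there are C_14 of them. So A = C_14 = 2674440.
The non-crossing partitions of [13] form a lattice of size C_13. So B = C_13 = 742900.
Non-crossing handshake pairings of 2n people are counted by C_n; 10 people gives n = 5. So D = C_5 = 42.
A − B − D = 2674440 − 742900 − 42 = 1931498.

1931498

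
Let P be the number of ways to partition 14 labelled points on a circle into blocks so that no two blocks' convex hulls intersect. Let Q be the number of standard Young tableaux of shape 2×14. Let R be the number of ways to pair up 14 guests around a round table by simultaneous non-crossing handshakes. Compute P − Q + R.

429

The non-crossing partitions of [14] form a lattice of size C_14. So P = C_14 = 2674440.
By the hook-length formula (or a Dyck-path bijection), SYT of shape 2×14 number C_14. So Q = C_14 = 2674440.
Non-crossing handshake pairings of 2n people are counted by C_n; 14 people gives n = 7. So R = C_7 = 429.
P − Q + R = 2674440 − 2674440 + 429 = 429.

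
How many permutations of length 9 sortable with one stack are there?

4862

By Knuth's characterisation, the stack-sortable permutations of length 9 are the 231-avoiders, numbering C_9.
C_9 = 4862.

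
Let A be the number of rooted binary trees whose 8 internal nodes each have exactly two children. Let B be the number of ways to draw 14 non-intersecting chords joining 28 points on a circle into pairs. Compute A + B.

Full binary trees with n internal nodes are counted by C_n; here n = 8. So A = C_8 = 1430.
Non-crossing perfect matchings of 2n points on a circle are counted by C_n; with 28 points, n = 14. So B = C_14 = 2674440.
A + B = 1430 + 2674440 = 2675870.

2675870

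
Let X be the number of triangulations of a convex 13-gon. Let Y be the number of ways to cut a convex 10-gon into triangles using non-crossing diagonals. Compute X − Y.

57356

A convex 13-gon is triangulated into 11 triangles, and the number of such triangulations is the Catalan number C_{13−2} = C_11. So X = C_11 = 58786.
Triangulations of a convex m-gon are counted by C_{m−2}; with m = 10 this is C_8. So Y = C_8 = 1430.
X − Y = 58786 − 1430 = 57356.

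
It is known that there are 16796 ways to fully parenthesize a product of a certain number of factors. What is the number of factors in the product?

Parenthesizations of m factors are counted by C_{m−1}; 16796 = C_10.
So the index is 10, and the number of factors is 10 + 1 = 11.

11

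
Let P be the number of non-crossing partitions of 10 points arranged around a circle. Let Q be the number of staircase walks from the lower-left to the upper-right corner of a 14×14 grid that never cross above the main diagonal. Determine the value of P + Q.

2691236

The non-crossing partitions of [10] form a lattice of size C_10. So P = C_10 = 16796.
Monotone paths in an n×n grid that stay weakly below the diagonal are counted by C_n; here n = 14. So Q = C_14 = 2674440.
P + Q = 16796 + 2674440 = 2691236.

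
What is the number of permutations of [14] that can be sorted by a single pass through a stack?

2674440

By Knuth's characterisation, the stack-sortable permutations of length 14 are the 231-avoiders, numbering C_14.
C_14 = C_13 · 2(2·13+1)/(13+2) = 742900 · 54/15 = 2674440.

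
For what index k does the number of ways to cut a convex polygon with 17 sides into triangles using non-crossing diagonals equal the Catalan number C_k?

A convex 17-gon is triangulated into 15 triangles, and the number of such triangulations is the Catalan number C_{17−2} = C_15.

15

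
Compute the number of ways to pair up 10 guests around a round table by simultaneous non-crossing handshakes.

42

Non-crossing handshake pairings of 2n people are counted by C_n; 10 people gives n = 5.
C_5 = C_4 · 2(2·4+1)/(4+2) = 14 · 18/6 = 42.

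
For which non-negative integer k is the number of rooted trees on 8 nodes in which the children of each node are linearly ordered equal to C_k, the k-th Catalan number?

7

A rooted plane tree on 8 nodes has 7 edges, and such trees are counted by C_7.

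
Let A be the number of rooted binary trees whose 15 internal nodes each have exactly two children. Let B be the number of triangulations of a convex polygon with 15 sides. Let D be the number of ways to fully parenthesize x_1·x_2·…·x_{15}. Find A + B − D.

7763305

Full binary trees with n internal nodes are counted by C_n; here n = 15. So A = C_15 = 9694845.
The number of triangulations of a 15-gon is the Catalan number C_13 (index = sides − 2). So B = C_13 = 742900.
Parenthesizations of m factors correspond to full binary trees with m leaves, counted by C_{m−1}; m = 15 gives C_14. So D = C_14 = 2674440.
A + B − D = 9694845 + 742900 − 2674440 = 7763305.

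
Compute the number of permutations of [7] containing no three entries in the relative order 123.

429

Permutations of [n] avoiding any single length-3 pattern are counted by C_n; here n = 7.
C_7 = C(14,7)/8 = 3432/8 = 429.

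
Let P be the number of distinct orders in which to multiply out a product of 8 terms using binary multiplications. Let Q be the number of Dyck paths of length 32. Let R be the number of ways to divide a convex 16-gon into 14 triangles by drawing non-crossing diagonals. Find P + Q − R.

Parenthesizations of m factors correspond to full binary trees with m leaves, counted by C_{m−1}; m = 8 gives C_7. So P = C_7 = 429.
Paths of 16 up- and 16 down-steps that never dip below the axis are Dyck paths; their count is C_16. So Q = C_16 = 35357670.
The number of triangulations of a 16-gon is the Catalan number C_14 (index = sides − 2). So R = C_14 = 2674440.
P + Q − R = 429 + 35357670 − 2674440 = 32683659.

32683659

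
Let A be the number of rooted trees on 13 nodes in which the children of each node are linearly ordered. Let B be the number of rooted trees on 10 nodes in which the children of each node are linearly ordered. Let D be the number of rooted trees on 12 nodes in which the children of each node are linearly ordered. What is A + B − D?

A rooted plane tree on 13 nodes has 12 edges, and such trees are counted by C_12. So A = C_12 = 208012.
Rooted ordered (plane) trees on m nodes have m−1 edges and are counted by C_{m−1}; m = 10 gives C_9. So B = C_9 = 4862.
A rooted plane tree on 12 nodes has 11 edges, and such trees are counted by C_11. So D = C_11 = 58786.
A + B − D = 208012 + 4862 − 58786 = 154088.

154088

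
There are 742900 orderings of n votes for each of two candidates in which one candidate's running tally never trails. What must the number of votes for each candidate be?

Such ballot sequences with n votes each are counted by C_n. The Catalan number equal to 742900 is C_13.

13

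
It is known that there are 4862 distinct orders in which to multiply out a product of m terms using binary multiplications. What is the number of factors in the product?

Parenthesizations of m factors are counted by C_{m−1}; 4862 = C_9.
So the index is 9, and the number of factors is 9 + 1 = 10.

10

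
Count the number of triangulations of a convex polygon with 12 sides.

16796

Triangulations of a convex m-gon are counted by C_{m−2}; with m = 12 this is C_10.
C_10 = C(20,10)/11 = 184756/11 = 16796.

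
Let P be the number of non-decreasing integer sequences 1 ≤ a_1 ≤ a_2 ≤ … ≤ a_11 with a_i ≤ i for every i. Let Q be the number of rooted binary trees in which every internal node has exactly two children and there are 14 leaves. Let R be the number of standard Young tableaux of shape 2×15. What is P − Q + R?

Weakly increasing sequences with a_i ≤ i biject with Dyck paths of semilength 11, so there are C_11. So P = C_11 = 58786.
Full binary trees with 14 leaves have 14−1 = 13 internal nodes, so there are C_13 of them. So Q = C_13 = 742900.
Standard Young tableaux of shape 2×n are counted by C_n; here n = 15. So R = C_15 = 9694845.
P − Q + R = 58786 − 742900 + 9694845 = 9010731.

9010731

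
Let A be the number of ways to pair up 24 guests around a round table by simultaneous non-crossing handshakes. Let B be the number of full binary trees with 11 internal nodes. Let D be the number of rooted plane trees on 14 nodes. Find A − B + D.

892126

With 24 = 2·12 people, non-crossing handshake pairings are non-crossing perfect matchings on a circle, counted by C_12. So A = C_12 = 208012.
The number of full binary trees on 11 internal nodes is the Catalan number C_11. So B = C_11 = 58786.
A rooted plane tree on 14 nodes has 13 edges, and such trees are counted by C_13. So D = C_13 = 742900.
A − B + D = 208012 − 58786 + 742900 = 892126.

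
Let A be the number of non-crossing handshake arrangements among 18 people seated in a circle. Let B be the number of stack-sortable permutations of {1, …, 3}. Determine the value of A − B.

4857

Non-crossing handshake pairings of 2n people are counted by C_n; 18 people gives n = 9. So A = C_9 = 4862.
By Knuth's characterisation, the stack-sortable permutations of length 3 are the 231-avoiders, numbering C_3. So B = C_3 = 5.
A − B = 4862 − 5 = 4857.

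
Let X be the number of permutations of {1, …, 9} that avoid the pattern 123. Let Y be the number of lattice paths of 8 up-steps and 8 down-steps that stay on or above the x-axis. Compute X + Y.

6292

Permutations of [n] avoiding any single length-3 pattern are counted by C_n; here n = 9. So X = C_9 = 4862.
A Dyck path with 8 up-steps and 8 down-steps has semilength 8, so there are C_8 of them. So Y = C_8 = 1430.
X + Y = 4862 + 1430 = 6292.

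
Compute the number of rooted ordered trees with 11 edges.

A rooted plane tree with 11 edges has 12 nodes, and the count is C_11.
C_11 = 58786.

58786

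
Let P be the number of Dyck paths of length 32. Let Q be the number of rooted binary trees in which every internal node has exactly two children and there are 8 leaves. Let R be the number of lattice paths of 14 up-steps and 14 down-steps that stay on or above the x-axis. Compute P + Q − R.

32683659

Dyck paths of semilength n (length 2n) are counted by C_n; here n = 16. So P = C_16 = 35357670.
A full binary tree with L leaves has L−1 internal nodes and is counted by C_{L−1}; L = 8 gives C_7. So Q = C_7 = 429.
Paths of 14 up- and 14 down-steps that never dip below the axis are Dyck paths; their count is C_14. So R = C_14 = 2674440.
P + Q − R = 35357670 + 429 − 2674440 = 32683659.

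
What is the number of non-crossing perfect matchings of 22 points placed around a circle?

Pairing 22 circle points by 11 non-crossing chords gives C_11 matchings.
C_11 = C(22,11)/12 = 705432/12 = 58786.

58786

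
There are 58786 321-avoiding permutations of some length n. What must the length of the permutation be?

Permutations of [n] avoiding a fixed length-3 pattern are counted by C_n; 58786 = C_11.

11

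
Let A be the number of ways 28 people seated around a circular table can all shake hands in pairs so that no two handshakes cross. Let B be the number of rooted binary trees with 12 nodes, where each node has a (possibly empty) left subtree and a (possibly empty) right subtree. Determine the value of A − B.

2466428

With 28 = 2·14 people, non-crossing handshake pairings are non-crossing perfect matchings on a circle, counted by C_14. So A = C_14 = 2674440.
There are C_n binary search tree shapes on n keys; with n = 12 that is C_12. So B = C_12 = 208012.
A − B = 2674440 − 208012 = 2466428.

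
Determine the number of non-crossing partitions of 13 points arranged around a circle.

The non-crossing partitions of [13] form a lattice of size C_13.
C_13 = C(26,13)/14 = 10400600/14 = 742900.

742900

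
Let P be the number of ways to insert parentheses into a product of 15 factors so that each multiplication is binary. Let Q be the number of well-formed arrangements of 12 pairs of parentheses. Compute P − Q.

Bracketing 15 factors into binary products is counted by C_{15−1} = C_14. So P = C_14 = 2674440.
Balanced strings of n pairs of brackets are counted by C_n; here n = 12. So Q = C_12 = 208012.
P − Q = 2674440 − 208012 = 2466428.

2466428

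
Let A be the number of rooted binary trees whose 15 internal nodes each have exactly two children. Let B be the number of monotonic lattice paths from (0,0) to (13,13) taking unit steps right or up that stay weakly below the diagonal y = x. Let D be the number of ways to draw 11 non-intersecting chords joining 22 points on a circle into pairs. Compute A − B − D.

The number of full binary trees on 15 internal nodes is the Catalan number C_15. So A = C_15 = 9694845.
Sub-diagonal monotone paths from (0,0) to (13,13) biject with Dyck paths of semilength 13, giving C_13. So B = C_13 = 742900.
Non-crossing perfect matchings of 2n points on a circle are counted by C_n; with 22 points, n = 11. So D = C_11 = 58786.
A − B − D = 9694845 − 742900 − 58786 = 8893159.

8893159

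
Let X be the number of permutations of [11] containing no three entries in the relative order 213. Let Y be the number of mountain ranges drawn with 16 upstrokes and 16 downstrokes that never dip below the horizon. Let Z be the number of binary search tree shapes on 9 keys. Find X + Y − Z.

Permutations of [n] avoiding any single length-3 pattern are counted by C_n; here n = 11. So X = C_11 = 58786.
A Dyck path with 16 up-steps and 16 down-steps has semilength 16, so there are C_16 of them. So Y = C_16 = 35357670.
There are C_n binary search tree shapes on n keys; with n = 9 that is C_9. So Z = C_9 = 4862.
X + Y − Z = 58786 + 35357670 − 4862 = 35411594.

35411594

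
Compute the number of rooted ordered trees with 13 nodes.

A rooted plane tree on 13 nodes has 12 edges, and such trees are counted by C_12.
C_12 = C(24,12)/13 = 2704156/13 = 208012.

208012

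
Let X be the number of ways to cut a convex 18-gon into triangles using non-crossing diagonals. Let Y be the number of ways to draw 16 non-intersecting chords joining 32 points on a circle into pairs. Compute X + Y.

70715340

A convex 18-gon is triangulated into 16 triangles, and the number of such triangulations is the Catalan number C_{18−2} = C_16. So X = C_16 = 35357670.
Pairing 32 circle points by 16 non-crossing chords gives C_16 matchings. So Y = C_16 = 35357670.
X + Y = 35357670 + 35357670 = 70715340.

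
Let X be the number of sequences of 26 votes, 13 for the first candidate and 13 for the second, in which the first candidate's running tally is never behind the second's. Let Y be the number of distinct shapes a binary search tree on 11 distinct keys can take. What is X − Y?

Reading a vote for the leader as '(' and for the other as ')' turns such a sequence into a balanced string of 13 pairs, so the count is C_13. So X = C_13 = 742900.
Binary trees (left/right distinguished) on n nodes are counted by C_n; here n = 11. So Y = C_11 = 58786.
X − Y = 742900 − 58786 = 684114.

684114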